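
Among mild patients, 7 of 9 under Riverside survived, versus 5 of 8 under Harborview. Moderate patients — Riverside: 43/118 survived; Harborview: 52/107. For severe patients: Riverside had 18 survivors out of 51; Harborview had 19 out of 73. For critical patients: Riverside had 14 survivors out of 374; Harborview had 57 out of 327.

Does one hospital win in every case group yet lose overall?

Mild: Riverside 7/9 = 77.8%, Harborview 5/8 = 62.5% → Riverside
Moderate: Riverside 43/118 = 36.4%, Harborview 52/107 = 48.6% → Harborview
Severe: Riverside 18/51 = 35.3%, Harborview 19/73 = 26.0% → Riverside
Critical: Riverside 14/374 = 3.7%, Harborview 57/327 = 17.4% → Harborview
Overall: Riverside 82/552 = 14.9%, Harborview 133/515 = 25.8% → Harborview
Neither sweeps: Riverside wins 2 of 4 groups, Harborview wins 2. Harborview wins overall but not every group — no Simpson reversal.

No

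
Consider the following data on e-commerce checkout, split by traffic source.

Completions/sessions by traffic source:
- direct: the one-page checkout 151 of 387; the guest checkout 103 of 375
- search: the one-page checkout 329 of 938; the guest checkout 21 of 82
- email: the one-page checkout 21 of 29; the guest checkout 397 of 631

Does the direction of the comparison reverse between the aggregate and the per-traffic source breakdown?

Yes

Direct: the one-page checkout 151/387 = 39.0%, the guest checkout 103/375 = 27.5% → the one-page checkout
Search: the one-page checkout 329/938 = 35.1%, the guest checkout 21/82 = 25.6% → the one-page checkout
Email: the one-page checkout 21/29 = 72.4%, the guest checkout 397/631 = 62.9% → the one-page checkout
Overall: the one-page checkout 501/1354 = 37.0%, the guest checkout 521/1088 = 47.9% → the guest checkout
The one-page checkout wins each traffic group but the guest checkout wins overall — the comparison reverses. The one-page checkout's sessions skew toward search, which has a lower base rate.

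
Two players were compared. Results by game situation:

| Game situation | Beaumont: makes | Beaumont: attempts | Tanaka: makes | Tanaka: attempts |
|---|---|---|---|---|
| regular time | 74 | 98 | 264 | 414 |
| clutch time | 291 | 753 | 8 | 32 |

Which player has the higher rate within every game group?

Regular time: Beaumont 74/98 = 75.5%, Tanaka 264/414 = 63.8% → Beaumont
Clutch time: Beaumont 291/753 = 38.6%, Tanaka 8/32 = 25.0% → Beaumont
Beaumont has the higher rate in both groups.

Beaumont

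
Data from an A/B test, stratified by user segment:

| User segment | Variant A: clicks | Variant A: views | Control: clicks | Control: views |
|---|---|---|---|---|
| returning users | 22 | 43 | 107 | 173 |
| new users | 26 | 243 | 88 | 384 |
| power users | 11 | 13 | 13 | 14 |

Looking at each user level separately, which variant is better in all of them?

Control

Returning users: Variant A 22/43 = 51.2%, Control 107/173 = 61.8% → Control
New users: Variant A 26/243 = 10.7%, Control 88/384 = 22.9% → Control
Power users: Variant A 11/13 = 84.6%, Control 13/14 = 92.9% → Control
Control has the higher rate in all 3 groups.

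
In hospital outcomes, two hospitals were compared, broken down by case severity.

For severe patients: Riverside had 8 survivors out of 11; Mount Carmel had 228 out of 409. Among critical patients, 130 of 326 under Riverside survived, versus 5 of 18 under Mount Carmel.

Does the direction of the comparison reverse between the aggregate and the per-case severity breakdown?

Severe: Riverside 8/11 = 72.7%, Mount Carmel 228/409 = 55.7% → Riverside
Critical: Riverside 130/326 = 39.9%, Mount Carmel 5/18 = 27.8% → Riverside
Overall: Riverside 138/337 = 40.9%, Mount Carmel 233/427 = 54.6% → Mount Carmel
Riverside wins each case group but Mount Carmel wins overall — the comparison reverses. Riverside's patients skew toward critical, which has a lower base rate.

Yes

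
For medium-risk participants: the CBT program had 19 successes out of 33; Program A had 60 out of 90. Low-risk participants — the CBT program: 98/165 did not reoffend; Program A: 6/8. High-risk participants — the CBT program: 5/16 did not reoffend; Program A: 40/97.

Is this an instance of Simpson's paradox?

Medium-risk: the CBT program 19/33 = 57.6%, Program A 60/90 = 66.7% → Program A
Low-risk: the CBT program 98/165 = 59.4%, Program A 6/8 = 75.0% → Program A
High-risk: the CBT program 5/16 = 31.2%, Program A 40/97 = 41.2% → Program A
Overall: the CBT program 122/214 = 57.0%, Program A 106/195 = 54.4% → the CBT program
Program A wins each risk group but the CBT program wins overall — the comparison reverses. Program A's participants skew toward high-risk, which has a lower base rate.

Yes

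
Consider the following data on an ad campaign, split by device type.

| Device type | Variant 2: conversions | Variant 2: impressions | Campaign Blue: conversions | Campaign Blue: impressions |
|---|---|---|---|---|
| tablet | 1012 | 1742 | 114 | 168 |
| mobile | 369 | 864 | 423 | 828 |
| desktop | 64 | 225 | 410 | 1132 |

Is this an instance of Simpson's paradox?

Tablet: Variant 2 1012/1742 = 58.1%, Campaign Blue 114/168 = 67.9% → Campaign Blue
Mobile: Variant 2 369/864 = 42.7%, Campaign Blue 423/828 = 51.1% → Campaign Blue
Desktop: Variant 2 64/225 = 28.4%, Campaign Blue 410/1132 = 36.2% → Campaign Blue
Overall: Variant 2 1445/2831 = 51.0%, Campaign Blue 947/2128 = 44.5% → Variant 2
Campaign Blue wins each device group but Variant 2 wins overall — the comparison reverses. Campaign Blue's impressions skew toward desktop, which has a lower base rate.

Yes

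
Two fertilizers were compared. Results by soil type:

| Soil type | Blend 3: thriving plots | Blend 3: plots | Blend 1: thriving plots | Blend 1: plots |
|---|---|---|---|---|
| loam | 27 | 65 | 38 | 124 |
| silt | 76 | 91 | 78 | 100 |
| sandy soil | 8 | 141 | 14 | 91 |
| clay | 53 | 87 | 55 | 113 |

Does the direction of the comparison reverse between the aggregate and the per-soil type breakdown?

No

Loam: Blend 3 27/65 = 41.5%, Blend 1 38/124 = 30.6% → Blend 3
Silt: Blend 3 76/91 = 83.5%, Blend 1 78/100 = 78.0% → Blend 3
Sandy soil: Blend 3 8/141 = 5.7%, Blend 1 14/91 = 15.4% → Blend 1
Clay: Blend 3 53/87 = 60.9%, Blend 1 55/113 = 48.7% → Blend 3
Overall: Blend 3 164/384 = 42.7%, Blend 1 185/428 = 43.2% → Blend 1
Neither sweeps: Blend 3 wins 3 of 4 groups, Blend 1 wins 1. Blend 1 wins overall but not every group — no Simpson reversal.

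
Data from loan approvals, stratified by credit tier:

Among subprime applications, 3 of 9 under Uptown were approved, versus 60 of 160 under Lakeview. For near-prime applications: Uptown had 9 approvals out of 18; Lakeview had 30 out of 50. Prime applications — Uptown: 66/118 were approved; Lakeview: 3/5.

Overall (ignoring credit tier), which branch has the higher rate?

Subprime: Uptown 3/9 = 33.3%, Lakeview 60/160 = 37.5% → Lakeview
Near-prime: Uptown 9/18 = 50.0%, Lakeview 30/50 = 60.0% → Lakeview
Prime: Uptown 66/118 = 55.9%, Lakeview 3/5 = 60.0% → Lakeview
Overall: Uptown 78/145 = 53.8%, Lakeview 93/215 = 43.3% → Uptown
(Lakeview wins every credit group but Uptown wins overall — Lakeview's applications skew toward the low-rate subprime group.)

Uptown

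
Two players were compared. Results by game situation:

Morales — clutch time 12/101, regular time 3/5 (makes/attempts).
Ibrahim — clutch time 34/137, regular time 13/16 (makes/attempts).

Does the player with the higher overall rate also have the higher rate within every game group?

Yes

Clutch time: Morales 12/101 = 11.9%, Ibrahim 34/137 = 24.8% → Ibrahim
Regular time: Morales 3/5 = 60.0%, Ibrahim 13/16 = 81.2% → Ibrahim
Overall: Morales 15/106 = 14.2%, Ibrahim 47/153 = 30.7% → Ibrahim
Ibrahim wins overall and in every game group — no reversal.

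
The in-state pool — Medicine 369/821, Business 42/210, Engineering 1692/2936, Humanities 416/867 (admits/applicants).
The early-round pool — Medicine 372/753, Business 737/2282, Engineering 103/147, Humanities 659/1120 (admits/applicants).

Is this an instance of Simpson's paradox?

Yes

Medicine: the in-state pool 369/821 = 44.9%, the early-round pool 372/753 = 49.4% → the early-round pool
Business: the in-state pool 42/210 = 20.0%, the early-round pool 737/2282 = 32.3% → the early-round pool
Engineering: the in-state pool 1692/2936 = 57.6%, the early-round pool 103/147 = 70.1% → the early-round pool
Humanities: the in-state pool 416/867 = 48.0%, the early-round pool 659/1120 = 58.8% → the early-round pool
Overall: the in-state pool 2519/4834 = 52.1%, the early-round pool 1871/4302 = 43.5% → the in-state pool
The early-round pool wins each department group but the in-state pool wins overall — the comparison reverses. The early-round pool's applicants skew toward Business, which has a lower base rate.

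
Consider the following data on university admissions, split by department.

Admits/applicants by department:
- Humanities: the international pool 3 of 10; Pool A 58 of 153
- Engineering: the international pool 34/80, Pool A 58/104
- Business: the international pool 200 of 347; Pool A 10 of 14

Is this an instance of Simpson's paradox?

Humanities: the international pool 3/10 = 30.0%, Pool A 58/153 = 37.9% → Pool A
Engineering: the international pool 34/80 = 42.5%, Pool A 58/104 = 55.8% → Pool A
Business: the international pool 200/347 = 57.6%, Pool A 10/14 = 71.4% → Pool A
Overall: the international pool 237/437 = 54.2%, Pool A 126/271 = 46.5% → the international pool
Pool A wins each department group but the international pool wins overall — the comparison reverses. Pool A's applicants skew toward Humanities, which has a lower base rate.

Yes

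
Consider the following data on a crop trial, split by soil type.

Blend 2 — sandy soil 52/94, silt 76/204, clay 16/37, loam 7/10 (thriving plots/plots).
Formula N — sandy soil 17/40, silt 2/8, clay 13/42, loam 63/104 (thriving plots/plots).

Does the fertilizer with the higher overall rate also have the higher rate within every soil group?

No

Sandy soil: Blend 2 52/94 = 55.3%, Formula N 17/40 = 42.5% → Blend 2
Silt: Blend 2 76/204 = 37.3%, Formula N 2/8 = 25.0% → Blend 2
Clay: Blend 2 16/37 = 43.2%, Formula N 13/42 = 31.0% → Blend 2
Loam: Blend 2 7/10 = 70.0%, Formula N 63/104 = 60.6% → Blend 2
Overall: Blend 2 151/345 = 43.8%, Formula N 95/194 = 49.0% → Formula N
Blend 2 wins each soil group but Formula N wins overall — the comparison reverses. Blend 2's plots skew toward silt, which has a lower base rate.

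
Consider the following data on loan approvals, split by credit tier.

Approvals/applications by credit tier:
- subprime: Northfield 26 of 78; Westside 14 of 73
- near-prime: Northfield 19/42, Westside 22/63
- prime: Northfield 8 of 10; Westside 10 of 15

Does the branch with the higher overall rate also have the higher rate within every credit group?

Yes

Subprime: Northfield 26/78 = 33.3%, Westside 14/73 = 19.2% → Northfield
Near-prime: Northfield 19/42 = 45.2%, Westside 22/63 = 34.9% → Northfield
Prime: Northfield 8/10 = 80.0%, Westside 10/15 = 66.7% → Northfield
Overall: Northfield 53/130 = 40.8%, Westside 46/151 = 30.5% → Northfield
Northfield wins overall and in every credit group — no reversal.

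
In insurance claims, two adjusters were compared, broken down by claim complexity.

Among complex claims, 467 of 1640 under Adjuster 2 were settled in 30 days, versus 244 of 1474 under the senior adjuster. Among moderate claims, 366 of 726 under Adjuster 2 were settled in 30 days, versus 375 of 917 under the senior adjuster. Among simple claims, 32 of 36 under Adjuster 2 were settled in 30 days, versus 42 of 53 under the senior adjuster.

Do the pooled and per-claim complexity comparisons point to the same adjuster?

Yes

Complex: Adjuster 2 467/1640 = 28.5%, the senior adjuster 244/1474 = 16.6% → Adjuster 2
Moderate: Adjuster 2 366/726 = 50.4%, the senior adjuster 375/917 = 40.9% → Adjuster 2
Simple: Adjuster 2 32/36 = 88.9%, the senior adjuster 42/53 = 79.2% → Adjuster 2
Overall: Adjuster 2 865/2402 = 36.0%, the senior adjuster 661/2444 = 27.0% → Adjuster 2
Adjuster 2 wins overall and in every claim group — no reversal.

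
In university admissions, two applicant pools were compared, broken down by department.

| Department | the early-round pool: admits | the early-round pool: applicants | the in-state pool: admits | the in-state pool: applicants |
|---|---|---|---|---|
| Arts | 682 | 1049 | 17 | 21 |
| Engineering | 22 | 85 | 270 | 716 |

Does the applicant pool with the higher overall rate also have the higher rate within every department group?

Arts: the early-round pool 682/1049 = 65.0%, the in-state pool 17/21 = 81.0% → the in-state pool
Engineering: the early-round pool 22/85 = 25.9%, the in-state pool 270/716 = 37.7% → the in-state pool
Overall: the early-round pool 704/1134 = 62.1%, the in-state pool 287/737 = 38.9% → the early-round pool
The in-state pool wins each department group but the early-round pool wins overall — the comparison reverses. The in-state pool's applicants skew toward Engineering, which has a lower base rate.

No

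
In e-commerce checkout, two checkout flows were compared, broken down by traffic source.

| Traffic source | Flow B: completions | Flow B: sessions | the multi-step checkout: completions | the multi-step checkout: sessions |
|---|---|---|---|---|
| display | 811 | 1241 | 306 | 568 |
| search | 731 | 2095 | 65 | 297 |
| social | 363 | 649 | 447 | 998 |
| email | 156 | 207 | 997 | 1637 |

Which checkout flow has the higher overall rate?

the multi-step checkout

Display: Flow B 811/1241 = 65.4%, the multi-step checkout 306/568 = 53.9% → Flow B
Search: Flow B 731/2095 = 34.9%, the multi-step checkout 65/297 = 21.9% → Flow B
Social: Flow B 363/649 = 55.9%, the multi-step checkout 447/998 = 44.8% → Flow B
Email: Flow B 156/207 = 75.4%, the multi-step checkout 997/1637 = 60.9% → Flow B
Overall: Flow B 2061/4192 = 49.2%, the multi-step checkout 1815/3500 = 51.9% → the multi-step checkout
(Flow B wins every traffic group but the multi-step checkout wins overall — Flow B's sessions skew toward the low-rate search group.)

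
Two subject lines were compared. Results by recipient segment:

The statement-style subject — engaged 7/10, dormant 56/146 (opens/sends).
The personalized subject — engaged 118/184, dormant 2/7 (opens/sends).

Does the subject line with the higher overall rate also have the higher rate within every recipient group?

Engaged: the statement-style subject 7/10 = 70.0%, the personalized subject 118/184 = 64.1% → the statement-style subject
Dormant: the statement-style subject 56/146 = 38.4%, the personalized subject 2/7 = 28.6% → the statement-style subject
Overall: the statement-style subject 63/156 = 40.4%, the personalized subject 120/191 = 62.8% → the personalized subject
The statement-style subject wins each recipient group but the personalized subject wins overall — the comparison reverses. The statement-style subject's sends skew toward dormant, which has a lower base rate.

No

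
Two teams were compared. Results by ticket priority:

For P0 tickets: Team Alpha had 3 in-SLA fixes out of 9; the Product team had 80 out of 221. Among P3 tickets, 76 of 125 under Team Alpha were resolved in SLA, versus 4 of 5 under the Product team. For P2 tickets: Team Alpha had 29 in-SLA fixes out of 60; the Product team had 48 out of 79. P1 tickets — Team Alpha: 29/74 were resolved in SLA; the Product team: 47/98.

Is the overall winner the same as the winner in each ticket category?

No

P0: Team Alpha 3/9 = 33.3%, the Product team 80/221 = 36.2% → the Product team
P3: Team Alpha 76/125 = 60.8%, the Product team 4/5 = 80.0% → the Product team
P2: Team Alpha 29/60 = 48.3%, the Product team 48/79 = 60.8% → the Product team
P1: Team Alpha 29/74 = 39.2%, the Product team 47/98 = 48.0% → the Product team
Overall: Team Alpha 137/268 = 51.1%, the Product team 179/403 = 44.4% → Team Alpha
The Product team wins each ticket group but Team Alpha wins overall — the comparison reverses. The Product team's tickets skew toward P0, which has a lower base rate.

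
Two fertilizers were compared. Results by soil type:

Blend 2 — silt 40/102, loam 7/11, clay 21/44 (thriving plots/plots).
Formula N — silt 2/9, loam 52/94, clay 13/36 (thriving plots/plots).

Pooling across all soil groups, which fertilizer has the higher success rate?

Formula N

Silt: Blend 2 40/102 = 39.2%, Formula N 2/9 = 22.2% → Blend 2
Loam: Blend 2 7/11 = 63.6%, Formula N 52/94 = 55.3% → Blend 2
Clay: Blend 2 21/44 = 47.7%, Formula N 13/36 = 36.1% → Blend 2
Overall: Blend 2 68/157 = 43.3%, Formula N 67/139 = 48.2% → Formula N
(Blend 2 wins every soil group but Formula N wins overall — Blend 2's plots skew toward the low-rate silt group.)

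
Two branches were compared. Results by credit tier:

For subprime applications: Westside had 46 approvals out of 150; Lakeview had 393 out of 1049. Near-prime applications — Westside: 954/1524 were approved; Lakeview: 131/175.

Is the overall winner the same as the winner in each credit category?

Subprime: Westside 46/150 = 30.7%, Lakeview 393/1049 = 37.5% → Lakeview
Near-prime: Westside 954/1524 = 62.6%, Lakeview 131/175 = 74.9% → Lakeview
Overall: Westside 1000/1674 = 59.7%, Lakeview 524/1224 = 42.8% → Westside
Lakeview wins each credit group but Westside wins overall — the comparison reverses. Lakeview's applications skew toward subprime, which has a lower base rate.

No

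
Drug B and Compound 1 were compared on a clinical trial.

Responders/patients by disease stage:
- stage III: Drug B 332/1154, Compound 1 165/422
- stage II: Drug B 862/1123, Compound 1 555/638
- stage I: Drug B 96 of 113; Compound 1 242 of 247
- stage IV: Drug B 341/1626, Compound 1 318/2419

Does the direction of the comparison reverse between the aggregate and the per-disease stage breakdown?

No

Stage III: Drug B 332/1154 = 28.8%, Compound 1 165/422 = 39.1% → Compound 1
Stage II: Drug B 862/1123 = 76.8%, Compound 1 555/638 = 87.0% → Compound 1
Stage I: Drug B 96/113 = 85.0%, Compound 1 242/247 = 98.0% → Compound 1
Stage IV: Drug B 341/1626 = 21.0%, Compound 1 318/2419 = 13.1% → Drug B
Overall: Drug B 1631/4016 = 40.6%, Compound 1 1280/3726 = 34.4% → Drug B
Neither sweeps: Drug B wins 1 of 4 groups, Compound 1 wins 3. Drug B wins overall but not every group — no Simpson reversal.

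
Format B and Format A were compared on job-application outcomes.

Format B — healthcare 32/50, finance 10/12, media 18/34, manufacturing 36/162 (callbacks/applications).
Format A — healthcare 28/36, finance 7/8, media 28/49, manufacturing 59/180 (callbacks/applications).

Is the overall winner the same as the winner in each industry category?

Yes

Healthcare: Format B 32/50 = 64.0%, Format A 28/36 = 77.8% → Format A
Finance: Format B 10/12 = 83.3%, Format A 7/8 = 87.5% → Format A
Media: Format B 18/34 = 52.9%, Format A 28/49 = 57.1% → Format A
Manufacturing: Format B 36/162 = 22.2%, Format A 59/180 = 32.8% → Format A
Overall: Format B 96/258 = 37.2%, Format A 122/273 = 44.7% → Format A
Format A wins overall and in every industry group — no reversal.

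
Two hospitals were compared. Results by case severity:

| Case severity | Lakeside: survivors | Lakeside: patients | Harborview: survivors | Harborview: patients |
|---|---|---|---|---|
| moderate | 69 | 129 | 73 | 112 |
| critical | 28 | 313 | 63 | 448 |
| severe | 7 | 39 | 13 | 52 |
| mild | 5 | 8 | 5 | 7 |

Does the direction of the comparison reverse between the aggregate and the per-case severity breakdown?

No

Moderate: Lakeside 69/129 = 53.5%, Harborview 73/112 = 65.2% → Harborview
Critical: Lakeside 28/313 = 8.9%, Harborview 63/448 = 14.1% → Harborview
Severe: Lakeside 7/39 = 17.9%, Harborview 13/52 = 25.0% → Harborview
Mild: Lakeside 5/8 = 62.5%, Harborview 5/7 = 71.4% → Harborview
Overall: Lakeside 109/489 = 22.3%, Harborview 154/619 = 24.9% → Harborview
Harborview wins overall and in every case group — no reversal.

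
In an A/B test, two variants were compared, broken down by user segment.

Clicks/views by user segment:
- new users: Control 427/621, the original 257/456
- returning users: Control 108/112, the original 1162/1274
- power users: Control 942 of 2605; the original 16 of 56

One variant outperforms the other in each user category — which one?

New users: Control 427/621 = 68.8%, the original 257/456 = 56.4% → Control
Returning users: Control 108/112 = 96.4%, the original 1162/1274 = 91.2% → Control
Power users: Control 942/2605 = 36.2%, the original 16/56 = 28.6% → Control
Control has the higher rate in all 3 groups.

Control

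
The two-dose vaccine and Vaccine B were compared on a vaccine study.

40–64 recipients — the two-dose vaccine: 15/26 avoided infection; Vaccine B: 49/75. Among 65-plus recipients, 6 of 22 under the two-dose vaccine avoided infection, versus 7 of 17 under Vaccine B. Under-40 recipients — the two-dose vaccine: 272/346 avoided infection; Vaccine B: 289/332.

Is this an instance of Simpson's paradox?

40–64: the two-dose vaccine 15/26 = 57.7%, Vaccine B 49/75 = 65.3% → Vaccine B
65-plus: the two-dose vaccine 6/22 = 27.3%, Vaccine B 7/17 = 41.2% → Vaccine B
Under-40: the two-dose vaccine 272/346 = 78.6%, Vaccine B 289/332 = 87.0% → Vaccine B
Overall: the two-dose vaccine 293/394 = 74.4%, Vaccine B 345/424 = 81.4% → Vaccine B
Vaccine B wins overall and in every age group — no reversal.

No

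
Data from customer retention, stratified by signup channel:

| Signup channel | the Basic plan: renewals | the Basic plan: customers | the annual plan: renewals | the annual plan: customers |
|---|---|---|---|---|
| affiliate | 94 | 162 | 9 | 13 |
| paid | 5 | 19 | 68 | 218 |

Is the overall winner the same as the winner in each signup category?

No

Affiliate: the Basic plan 94/162 = 58.0%, the annual plan 9/13 = 69.2% → the annual plan
Paid: the Basic plan 5/19 = 26.3%, the annual plan 68/218 = 31.2% → the annual plan
Overall: the Basic plan 99/181 = 54.7%, the annual plan 77/231 = 33.3% → the Basic plan
The annual plan wins each signup group but the Basic plan wins overall — the comparison reverses. The annual plan's customers skew toward paid, which has a lower base rate.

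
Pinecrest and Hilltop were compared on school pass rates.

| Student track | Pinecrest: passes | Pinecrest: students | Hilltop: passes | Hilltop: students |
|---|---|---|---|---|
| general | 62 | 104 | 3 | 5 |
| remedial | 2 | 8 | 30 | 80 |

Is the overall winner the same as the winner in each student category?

General: Pinecrest 62/104 = 59.6%, Hilltop 3/5 = 60.0% → Hilltop
Remedial: Pinecrest 2/8 = 25.0%, Hilltop 30/80 = 37.5% → Hilltop
Overall: Pinecrest 64/112 = 57.1%, Hilltop 33/85 = 38.8% → Pinecrest
Hilltop wins each student group but Pinecrest wins overall — the comparison reverses. Hilltop's students skew toward remedial, which has a lower base rate.

No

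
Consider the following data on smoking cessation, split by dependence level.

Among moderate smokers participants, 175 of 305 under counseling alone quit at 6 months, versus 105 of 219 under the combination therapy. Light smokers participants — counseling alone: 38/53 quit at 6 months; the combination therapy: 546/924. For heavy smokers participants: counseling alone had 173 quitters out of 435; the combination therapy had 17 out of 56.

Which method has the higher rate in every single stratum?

Moderate smokers: counseling alone 175/305 = 57.4%, the combination therapy 105/219 = 47.9% → counseling alone
Light smokers: counseling alone 38/53 = 71.7%, the combination therapy 546/924 = 59.1% → counseling alone
Heavy smokers: counseling alone 173/435 = 39.8%, the combination therapy 17/56 = 30.4% → counseling alone
Counseling alone has the higher rate in all 3 groups.

counseling alone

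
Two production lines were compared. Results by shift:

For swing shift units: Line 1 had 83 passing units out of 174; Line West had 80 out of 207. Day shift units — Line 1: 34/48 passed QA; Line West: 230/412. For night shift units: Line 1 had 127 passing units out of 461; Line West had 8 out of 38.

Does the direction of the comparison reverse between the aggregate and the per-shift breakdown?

Swing shift: Line 1 83/174 = 47.7%, Line West 80/207 = 38.6% → Line 1
Day shift: Line 1 34/48 = 70.8%, Line West 230/412 = 55.8% → Line 1
Night shift: Line 1 127/461 = 27.5%, Line West 8/38 = 21.1% → Line 1
Overall: Line 1 244/683 = 35.7%, Line West 318/657 = 48.4% → Line West
Line 1 wins each shift group but Line West wins overall — the comparison reverses. Line 1's units skew toward night shift, which has a lower base rate.

Yes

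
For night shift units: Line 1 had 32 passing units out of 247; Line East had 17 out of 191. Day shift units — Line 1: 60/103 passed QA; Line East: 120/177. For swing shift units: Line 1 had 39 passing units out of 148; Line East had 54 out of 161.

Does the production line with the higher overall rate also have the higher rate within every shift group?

Night shift: Line 1 32/247 = 13.0%, Line East 17/191 = 8.9% → Line 1
Day shift: Line 1 60/103 = 58.3%, Line East 120/177 = 67.8% → Line East
Swing shift: Line 1 39/148 = 26.4%, Line East 54/161 = 33.5% → Line East
Overall: Line 1 131/498 = 26.3%, Line East 191/529 = 36.1% → Line East
Neither sweeps: Line 1 wins 1 of 3 groups, Line East wins 2. Line East wins overall but not every group — no Simpson reversal.

No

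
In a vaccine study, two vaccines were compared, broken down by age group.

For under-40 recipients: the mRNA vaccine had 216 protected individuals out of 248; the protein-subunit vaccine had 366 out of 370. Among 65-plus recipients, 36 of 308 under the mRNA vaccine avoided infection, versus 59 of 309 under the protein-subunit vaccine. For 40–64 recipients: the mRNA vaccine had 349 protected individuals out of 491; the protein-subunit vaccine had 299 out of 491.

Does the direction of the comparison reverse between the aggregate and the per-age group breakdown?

No

Under-40: the mRNA vaccine 216/248 = 87.1%, the protein-subunit vaccine 366/370 = 98.9% → the protein-subunit vaccine
65-plus: the mRNA vaccine 36/308 = 11.7%, the protein-subunit vaccine 59/309 = 19.1% → the protein-subunit vaccine
40–64: the mRNA vaccine 349/491 = 71.1%, the protein-subunit vaccine 299/491 = 60.9% → the mRNA vaccine
Overall: the mRNA vaccine 601/1047 = 57.4%, the protein-subunit vaccine 724/1170 = 61.9% → the protein-subunit vaccine
Neither sweeps: the mRNA vaccine wins 1 of 3 groups, the protein-subunit vaccine wins 2. The protein-subunit vaccine wins overall but not every group — no Simpson reversal.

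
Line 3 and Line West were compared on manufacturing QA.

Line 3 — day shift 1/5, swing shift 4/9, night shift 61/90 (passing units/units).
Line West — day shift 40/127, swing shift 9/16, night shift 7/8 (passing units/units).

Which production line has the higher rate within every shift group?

Day shift: Line 3 1/5 = 20.0%, Line West 40/127 = 31.5% → Line West
Swing shift: Line 3 4/9 = 44.4%, Line West 9/16 = 56.2% → Line West
Night shift: Line 3 61/90 = 67.8%, Line West 7/8 = 87.5% → Line West
Line West has the higher rate in all 3 groups.

Line West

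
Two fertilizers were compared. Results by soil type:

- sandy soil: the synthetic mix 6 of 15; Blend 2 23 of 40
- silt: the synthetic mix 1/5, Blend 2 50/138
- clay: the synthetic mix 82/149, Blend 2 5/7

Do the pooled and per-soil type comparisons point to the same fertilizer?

Sandy soil: the synthetic mix 6/15 = 40.0%, Blend 2 23/40 = 57.5% → Blend 2
Silt: the synthetic mix 1/5 = 20.0%, Blend 2 50/138 = 36.2% → Blend 2
Clay: the synthetic mix 82/149 = 55.0%, Blend 2 5/7 = 71.4% → Blend 2
Overall: the synthetic mix 89/169 = 52.7%, Blend 2 78/185 = 42.2% → the synthetic mix
Blend 2 wins each soil group but the synthetic mix wins overall — the comparison reverses. Blend 2's plots skew toward silt, which has a lower base rate.

No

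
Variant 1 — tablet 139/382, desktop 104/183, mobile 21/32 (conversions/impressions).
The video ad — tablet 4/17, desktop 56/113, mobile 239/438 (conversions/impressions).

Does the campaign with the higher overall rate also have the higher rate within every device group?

No

Tablet: Variant 1 139/382 = 36.4%, the video ad 4/17 = 23.5% → Variant 1
Desktop: Variant 1 104/183 = 56.8%, the video ad 56/113 = 49.6% → Variant 1
Mobile: Variant 1 21/32 = 65.6%, the video ad 239/438 = 54.6% → Variant 1
Overall: Variant 1 264/597 = 44.2%, the video ad 299/568 = 52.6% → the video ad
Variant 1 wins each device group but the video ad wins overall — the comparison reverses. Variant 1's impressions skew toward tablet, which has a lower base rate.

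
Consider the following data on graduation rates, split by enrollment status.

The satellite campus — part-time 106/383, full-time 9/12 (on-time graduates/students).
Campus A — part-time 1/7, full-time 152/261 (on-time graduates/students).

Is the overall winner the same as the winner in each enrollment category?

Part-time: the satellite campus 106/383 = 27.7%, Campus A 1/7 = 14.3% → the satellite campus
Full-time: the satellite campus 9/12 = 75.0%, Campus A 152/261 = 58.2% → the satellite campus
Overall: the satellite campus 115/395 = 29.1%, Campus A 153/268 = 57.1% → Campus A
The satellite campus wins each enrollment group but Campus A wins overall — the comparison reverses. The satellite campus's students skew toward part-time, which has a lower base rate.

No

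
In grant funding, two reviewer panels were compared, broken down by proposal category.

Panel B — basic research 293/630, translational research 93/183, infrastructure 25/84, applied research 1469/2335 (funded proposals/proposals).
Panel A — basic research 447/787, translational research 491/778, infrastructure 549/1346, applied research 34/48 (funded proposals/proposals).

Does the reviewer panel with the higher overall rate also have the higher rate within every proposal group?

Basic research: Panel B 293/630 = 46.5%, Panel A 447/787 = 56.8% → Panel A
Translational research: Panel B 93/183 = 50.8%, Panel A 491/778 = 63.1% → Panel A
Infrastructure: Panel B 25/84 = 29.8%, Panel A 549/1346 = 40.8% → Panel A
Applied research: Panel B 1469/2335 = 62.9%, Panel A 34/48 = 70.8% → Panel A
Overall: Panel B 1880/3232 = 58.2%, Panel A 1521/2959 = 51.4% → Panel B
Panel A wins each proposal group but Panel B wins overall — the comparison reverses. Panel A's proposals skew toward infrastructure, which has a lower base rate.

No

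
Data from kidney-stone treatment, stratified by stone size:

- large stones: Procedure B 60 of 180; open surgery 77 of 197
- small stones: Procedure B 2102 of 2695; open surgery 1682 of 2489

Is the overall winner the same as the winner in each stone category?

No

Large stones: Procedure B 60/180 = 33.3%, open surgery 77/197 = 39.1% → open surgery
Small stones: Procedure B 2102/2695 = 78.0%, open surgery 1682/2489 = 67.6% → Procedure B
Overall: Procedure B 2162/2875 = 75.2%, open surgery 1759/2686 = 65.5% → Procedure B
Neither sweeps: Procedure B wins 1 of 2 groups, open surgery wins 1. Procedure B wins overall but not every group — no Simpson reversal.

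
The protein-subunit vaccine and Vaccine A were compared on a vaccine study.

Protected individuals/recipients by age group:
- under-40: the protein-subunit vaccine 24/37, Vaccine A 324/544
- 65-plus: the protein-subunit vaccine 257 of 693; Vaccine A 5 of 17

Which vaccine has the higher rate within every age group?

the protein-subunit vaccine

Under-40: the protein-subunit vaccine 24/37 = 64.9%, Vaccine A 324/544 = 59.6% → the protein-subunit vaccine
65-plus: the protein-subunit vaccine 257/693 = 37.1%, Vaccine A 5/17 = 29.4% → the protein-subunit vaccine
The protein-subunit vaccine has the higher rate in both groups.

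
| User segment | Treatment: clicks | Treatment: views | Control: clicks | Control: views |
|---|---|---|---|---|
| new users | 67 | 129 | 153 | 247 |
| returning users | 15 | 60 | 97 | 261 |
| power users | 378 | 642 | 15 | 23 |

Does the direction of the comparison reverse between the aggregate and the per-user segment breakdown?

New users: Treatment 67/129 = 51.9%, Control 153/247 = 61.9% → Control
Returning users: Treatment 15/60 = 25.0%, Control 97/261 = 37.2% → Control
Power users: Treatment 378/642 = 58.9%, Control 15/23 = 65.2% → Control
Overall: Treatment 460/831 = 55.4%, Control 265/531 = 49.9% → Treatment
Control wins each user group but Treatment wins overall — the comparison reverses. Control's views skew toward returning users, which has a lower base rate.

Yes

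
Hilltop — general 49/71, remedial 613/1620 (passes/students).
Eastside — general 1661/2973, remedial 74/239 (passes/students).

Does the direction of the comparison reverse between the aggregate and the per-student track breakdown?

Yes

General: Hilltop 49/71 = 69.0%, Eastside 1661/2973 = 55.9% → Hilltop
Remedial: Hilltop 613/1620 = 37.8%, Eastside 74/239 = 31.0% → Hilltop
Overall: Hilltop 662/1691 = 39.1%, Eastside 1735/3212 = 54.0% → Eastside
Hilltop wins each student group but Eastside wins overall — the comparison reverses. Hilltop's students skew toward remedial, which has a lower base rate.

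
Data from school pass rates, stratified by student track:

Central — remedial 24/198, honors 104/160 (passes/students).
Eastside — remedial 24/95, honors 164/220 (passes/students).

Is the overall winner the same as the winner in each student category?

Remedial: Central 24/198 = 12.1%, Eastside 24/95 = 25.3% → Eastside
Honors: Central 104/160 = 65.0%, Eastside 164/220 = 74.5% → Eastside
Overall: Central 128/358 = 35.8%, Eastside 188/315 = 59.7% → Eastside
Eastside wins overall and in every student group — no reversal.

Yes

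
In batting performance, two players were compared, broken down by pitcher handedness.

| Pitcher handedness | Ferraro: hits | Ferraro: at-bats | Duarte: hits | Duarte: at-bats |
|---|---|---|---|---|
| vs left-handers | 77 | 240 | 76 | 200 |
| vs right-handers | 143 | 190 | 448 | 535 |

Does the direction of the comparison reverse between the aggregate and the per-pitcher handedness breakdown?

Vs left-handers: Ferraro 77/240 = 32.1%, Duarte 76/200 = 38.0% → Duarte
Vs right-handers: Ferraro 143/190 = 75.3%, Duarte 448/535 = 83.7% → Duarte
Overall: Ferraro 220/430 = 51.2%, Duarte 524/735 = 71.3% → Duarte
Duarte wins overall and in every pitcher group — no reversal.

No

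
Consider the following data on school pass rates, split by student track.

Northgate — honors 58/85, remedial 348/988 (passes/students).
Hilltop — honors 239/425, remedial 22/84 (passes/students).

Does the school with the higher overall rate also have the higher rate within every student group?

No

Honors: Northgate 58/85 = 68.2%, Hilltop 239/425 = 56.2% → Northgate
Remedial: Northgate 348/988 = 35.2%, Hilltop 22/84 = 26.2% → Northgate
Overall: Northgate 406/1073 = 37.8%, Hilltop 261/509 = 51.3% → Hilltop
Northgate wins each student group but Hilltop wins overall — the comparison reverses. Northgate's students skew toward remedial, which has a lower base rate.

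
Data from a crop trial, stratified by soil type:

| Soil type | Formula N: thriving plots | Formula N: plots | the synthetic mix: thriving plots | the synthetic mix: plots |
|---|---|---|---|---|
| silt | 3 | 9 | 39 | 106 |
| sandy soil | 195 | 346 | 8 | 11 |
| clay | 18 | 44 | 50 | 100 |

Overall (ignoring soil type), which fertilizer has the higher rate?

Formula N

Silt: Formula N 3/9 = 33.3%, the synthetic mix 39/106 = 36.8% → the synthetic mix
Sandy soil: Formula N 195/346 = 56.4%, the synthetic mix 8/11 = 72.7% → the synthetic mix
Clay: Formula N 18/44 = 40.9%, the synthetic mix 50/100 = 50.0% → the synthetic mix
Overall: Formula N 216/399 = 54.1%, the synthetic mix 97/217 = 44.7% → Formula N
(The synthetic mix wins every soil group but Formula N wins overall — the synthetic mix's plots skew toward the low-rate silt group.)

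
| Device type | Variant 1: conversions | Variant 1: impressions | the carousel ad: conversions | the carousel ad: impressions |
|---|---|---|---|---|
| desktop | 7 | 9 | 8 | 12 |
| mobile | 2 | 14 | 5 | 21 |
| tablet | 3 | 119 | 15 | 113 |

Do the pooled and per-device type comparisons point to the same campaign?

Desktop: Variant 1 7/9 = 77.8%, the carousel ad 8/12 = 66.7% → Variant 1
Mobile: Variant 1 2/14 = 14.3%, the carousel ad 5/21 = 23.8% → the carousel ad
Tablet: Variant 1 3/119 = 2.5%, the carousel ad 15/113 = 13.3% → the carousel ad
Overall: Variant 1 12/142 = 8.5%, the carousel ad 28/146 = 19.2% → the carousel ad
Neither sweeps: Variant 1 wins 1 of 3 groups, the carousel ad wins 2. The carousel ad wins overall but not every group — no Simpson reversal.

No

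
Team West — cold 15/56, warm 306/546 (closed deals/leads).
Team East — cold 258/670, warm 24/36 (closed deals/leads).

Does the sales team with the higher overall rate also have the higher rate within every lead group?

No

Cold: Team West 15/56 = 26.8%, Team East 258/670 = 38.5% → Team East
Warm: Team West 306/546 = 56.0%, Team East 24/36 = 66.7% → Team East
Overall: Team West 321/602 = 53.3%, Team East 282/706 = 39.9% → Team West
Team East wins each lead group but Team West wins overall — the comparison reverses. Team East's leads skew toward cold, which has a lower base rate.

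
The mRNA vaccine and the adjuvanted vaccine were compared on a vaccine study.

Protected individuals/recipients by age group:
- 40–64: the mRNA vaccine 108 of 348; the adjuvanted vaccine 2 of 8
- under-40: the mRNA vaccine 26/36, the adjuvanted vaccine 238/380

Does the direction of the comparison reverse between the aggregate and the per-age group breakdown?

Yes

40–64: the mRNA vaccine 108/348 = 31.0%, the adjuvanted vaccine 2/8 = 25.0% → the mRNA vaccine
Under-40: the mRNA vaccine 26/36 = 72.2%, the adjuvanted vaccine 238/380 = 62.6% → the mRNA vaccine
Overall: the mRNA vaccine 134/384 = 34.9%, the adjuvanted vaccine 240/388 = 61.9% → the adjuvanted vaccine
The mRNA vaccine wins each age group but the adjuvanted vaccine wins overall — the comparison reverses. The mRNA vaccine's recipients skew toward 40–64, which has a lower base rate.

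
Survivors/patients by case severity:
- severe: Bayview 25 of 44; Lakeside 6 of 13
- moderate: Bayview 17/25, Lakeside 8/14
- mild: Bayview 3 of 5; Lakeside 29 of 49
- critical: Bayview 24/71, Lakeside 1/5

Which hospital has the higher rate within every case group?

Severe: Bayview 25/44 = 56.8%, Lakeside 6/13 = 46.2% → Bayview
Moderate: Bayview 17/25 = 68.0%, Lakeside 8/14 = 57.1% → Bayview
Mild: Bayview 3/5 = 60.0%, Lakeside 29/49 = 59.2% → Bayview
Critical: Bayview 24/71 = 33.8%, Lakeside 1/5 = 20.0% → Bayview
Bayview has the higher rate in all 4 groups.

Bayview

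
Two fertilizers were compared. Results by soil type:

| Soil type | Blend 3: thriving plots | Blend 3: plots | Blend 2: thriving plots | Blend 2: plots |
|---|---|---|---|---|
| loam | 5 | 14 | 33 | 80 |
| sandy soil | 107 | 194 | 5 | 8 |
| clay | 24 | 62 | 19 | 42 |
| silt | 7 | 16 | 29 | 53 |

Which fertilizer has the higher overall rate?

Loam: Blend 3 5/14 = 35.7%, Blend 2 33/80 = 41.2% → Blend 2
Sandy soil: Blend 3 107/194 = 55.2%, Blend 2 5/8 = 62.5% → Blend 2
Clay: Blend 3 24/62 = 38.7%, Blend 2 19/42 = 45.2% → Blend 2
Silt: Blend 3 7/16 = 43.8%, Blend 2 29/53 = 54.7% → Blend 2
Overall: Blend 3 143/286 = 50.0%, Blend 2 86/183 = 47.0% → Blend 3
(Blend 2 wins every soil group but Blend 3 wins overall — Blend 2's plots skew toward the low-rate loam group.)

Blend 3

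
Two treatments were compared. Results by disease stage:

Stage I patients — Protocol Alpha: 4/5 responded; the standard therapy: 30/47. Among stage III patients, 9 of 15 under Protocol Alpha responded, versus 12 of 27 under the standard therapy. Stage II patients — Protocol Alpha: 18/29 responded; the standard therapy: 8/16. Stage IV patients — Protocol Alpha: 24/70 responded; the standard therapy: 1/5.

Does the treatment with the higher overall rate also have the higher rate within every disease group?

Stage I: Protocol Alpha 4/5 = 80.0%, the standard therapy 30/47 = 63.8% → Protocol Alpha
Stage III: Protocol Alpha 9/15 = 60.0%, the standard therapy 12/27 = 44.4% → Protocol Alpha
Stage II: Protocol Alpha 18/29 = 62.1%, the standard therapy 8/16 = 50.0% → Protocol Alpha
Stage IV: Protocol Alpha 24/70 = 34.3%, the standard therapy 1/5 = 20.0% → Protocol Alpha
Overall: Protocol Alpha 55/119 = 46.2%, the standard therapy 51/95 = 53.7% → the standard therapy
Protocol Alpha wins each disease group but the standard therapy wins overall — the comparison reverses. Protocol Alpha's patients skew toward stage IV, which has a lower base rate.

No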